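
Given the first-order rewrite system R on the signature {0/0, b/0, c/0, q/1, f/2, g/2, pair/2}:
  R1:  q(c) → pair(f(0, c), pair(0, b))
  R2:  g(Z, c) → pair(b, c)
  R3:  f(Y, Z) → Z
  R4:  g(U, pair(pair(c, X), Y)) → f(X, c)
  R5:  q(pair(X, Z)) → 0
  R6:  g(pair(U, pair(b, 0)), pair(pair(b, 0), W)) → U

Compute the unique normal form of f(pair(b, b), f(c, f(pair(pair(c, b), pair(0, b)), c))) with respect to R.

c

1. f(pair(b, b), f(c, f(pair(pair(c, b), pair(0, b)), c)))  →  f(c, f(pair(pair(c, b), pair(0, b)), c))   [R3 at ε]
2. f(c, f(pair(pair(c, b), pair(0, b)), c))  →  f(pair(pair(c, b), pair(0, b)), c)   [R3 at ε]
3. f(pair(pair(c, b), pair(0, b)), c)  →  c   [R3 at ε]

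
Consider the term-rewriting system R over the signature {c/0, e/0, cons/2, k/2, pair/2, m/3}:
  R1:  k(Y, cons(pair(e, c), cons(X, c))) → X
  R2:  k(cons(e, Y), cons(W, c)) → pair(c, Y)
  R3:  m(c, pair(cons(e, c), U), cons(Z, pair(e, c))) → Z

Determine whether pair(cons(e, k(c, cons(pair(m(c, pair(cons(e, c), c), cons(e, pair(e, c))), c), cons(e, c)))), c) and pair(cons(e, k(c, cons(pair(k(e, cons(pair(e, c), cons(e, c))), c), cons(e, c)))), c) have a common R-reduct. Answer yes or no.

yes — NF(t₁) = pair(cons(e, e), c), NF(t₂) = pair(cons(e, e), c)

Reduce t₁ = pair(cons(e, k(c, cons(pair(m(c, pair(cons(e, c), c), cons(e, pair(e, c))), c), cons(e, c)))), c):
1. pair(cons(e, k(c, cons(pair(m(c, pair(cons(e, c), c), cons(e, pair(e, c))), c), cons(e, c)))), c)  →  pair(cons(e, k(c, cons(pair(e, c), cons(e, c)))), c)   [R3 at 1.2.2.1.1]
2. pair(cons(e, k(c, cons(pair(e, c), cons(e, c)))), c)  →  pair(cons(e, e), c)   [R1 at 1.2]

Reduce t₂ = pair(cons(e, k(c, cons(pair(k(e, cons(pair(e, c), cons(e, c))), c), cons(e, c)))), c):
1. pair(cons(e, k(c, cons(pair(k(e, cons(pair(e, c), cons(e, c))), c), cons(e, c)))), c)  →  pair(cons(e, k(c, cons(pair(e, c), cons(e, c)))), c)   [R1 at 1.2.2.1.1]
2. pair(cons(e, k(c, cons(pair(e, c), cons(e, c)))), c)  →  pair(cons(e, e), c)   [R1 at 1.2]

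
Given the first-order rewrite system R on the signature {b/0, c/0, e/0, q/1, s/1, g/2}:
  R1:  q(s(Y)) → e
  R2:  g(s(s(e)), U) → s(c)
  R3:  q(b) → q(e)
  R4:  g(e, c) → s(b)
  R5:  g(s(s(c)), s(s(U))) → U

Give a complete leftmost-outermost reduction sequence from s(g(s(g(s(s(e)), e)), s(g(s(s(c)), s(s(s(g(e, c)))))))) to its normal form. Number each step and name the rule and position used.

s(s(b))

1. s(g(s(g(s(s(e)), e)), s(g(s(s(c)), s(s(s(g(e, c))))))))  →  s(g(s(s(c)), s(g(s(s(c)), s(s(s(g(e, c))))))))   [R2 at 1.1.1]
2. s(g(s(s(c)), s(g(s(s(c)), s(s(s(g(e, c))))))))  →  s(g(s(s(c)), s(s(g(e, c)))))   [R5 at 1.2.1]
3. s(g(s(s(c)), s(s(g(e, c)))))  →  s(g(e, c))   [R5 at 1]
4. s(g(e, c))  →  s(s(b))   [R4 at 1]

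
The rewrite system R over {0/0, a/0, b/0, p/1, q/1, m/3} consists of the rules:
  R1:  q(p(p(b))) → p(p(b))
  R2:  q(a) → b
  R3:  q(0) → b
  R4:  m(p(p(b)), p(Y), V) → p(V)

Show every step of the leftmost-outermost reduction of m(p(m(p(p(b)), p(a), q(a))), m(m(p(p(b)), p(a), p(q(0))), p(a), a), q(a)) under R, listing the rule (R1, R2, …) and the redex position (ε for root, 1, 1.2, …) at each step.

p(b)

1. m(p(m(p(p(b)), p(a), q(a))), m(m(p(p(b)), p(a), p(q(0))), p(a), a), q(a))  →  m(p(p(q(a))), m(m(p(p(b)), p(a), p(q(0))), p(a), a), q(a))   [R4 at 1.1]
2. m(p(p(q(a))), m(m(p(p(b)), p(a), p(q(0))), p(a), a), q(a))  →  m(p(p(b)), m(m(p(p(b)), p(a), p(q(0))), p(a), a), q(a))   [R2 at 1.1.1]
3. m(p(p(b)), m(m(p(p(b)), p(a), p(q(0))), p(a), a), q(a))  →  m(p(p(b)), m(p(p(q(0))), p(a), a), q(a))   [R4 at 2.1]
4. m(p(p(b)), m(p(p(q(0))), p(a), a), q(a))  →  m(p(p(b)), m(p(p(b)), p(a), a), q(a))   [R3 at 2.1.1.1]
5. m(p(p(b)), m(p(p(b)), p(a), a), q(a))  →  m(p(p(b)), p(a), q(a))   [R4 at 2]
6. m(p(p(b)), p(a), q(a))  →  p(q(a))   [R4 at ε]
7. p(q(a))  →  p(b)   [R2 at 1]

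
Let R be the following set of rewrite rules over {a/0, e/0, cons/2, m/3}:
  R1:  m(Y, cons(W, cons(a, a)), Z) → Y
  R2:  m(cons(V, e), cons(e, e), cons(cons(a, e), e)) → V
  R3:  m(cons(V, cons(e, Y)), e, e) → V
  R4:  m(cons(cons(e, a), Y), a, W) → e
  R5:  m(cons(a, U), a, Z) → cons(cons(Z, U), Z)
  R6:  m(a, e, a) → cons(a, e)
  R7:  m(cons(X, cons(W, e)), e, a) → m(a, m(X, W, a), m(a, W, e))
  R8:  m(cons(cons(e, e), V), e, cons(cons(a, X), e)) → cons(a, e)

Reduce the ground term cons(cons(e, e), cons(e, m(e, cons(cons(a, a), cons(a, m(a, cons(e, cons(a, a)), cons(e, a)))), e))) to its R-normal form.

cons(cons(e, e), cons(e, e))

1. cons(cons(e, e), cons(e, m(e, cons(cons(a, a), cons(a, m(a, cons(e, cons(a, a)), cons(e, a)))), e)))  →  cons(cons(e, e), cons(e, m(e, cons(cons(a, a), cons(a, a)), e)))   [R1 at 2.2.2.2.2]
2. cons(cons(e, e), cons(e, m(e, cons(cons(a, a), cons(a, a)), e)))  →  cons(cons(e, e), cons(e, e))   [R1 at 2.2]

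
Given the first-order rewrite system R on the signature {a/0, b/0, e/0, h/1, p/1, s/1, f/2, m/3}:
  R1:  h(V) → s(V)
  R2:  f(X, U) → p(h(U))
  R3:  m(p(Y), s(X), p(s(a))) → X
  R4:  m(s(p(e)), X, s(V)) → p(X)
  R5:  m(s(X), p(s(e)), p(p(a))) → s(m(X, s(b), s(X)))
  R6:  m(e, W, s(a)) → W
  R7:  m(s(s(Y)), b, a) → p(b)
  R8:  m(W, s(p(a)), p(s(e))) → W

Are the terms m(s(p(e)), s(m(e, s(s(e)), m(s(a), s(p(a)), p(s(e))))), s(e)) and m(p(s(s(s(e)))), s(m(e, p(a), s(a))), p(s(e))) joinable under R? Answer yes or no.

yes — NF(t₁) = p(s(s(s(e)))), NF(t₂) = p(s(s(s(e))))

Reduce t₁ = m(s(p(e)), s(m(e, s(s(e)), m(s(a), s(p(a)), p(s(e))))), s(e)):
1. m(s(p(e)), s(m(e, s(s(e)), m(s(a), s(p(a)), p(s(e))))), s(e))  →  p(s(m(e, s(s(e)), m(s(a), s(p(a)), p(s(e))))))   [R4 at ε]
2. p(s(m(e, s(s(e)), m(s(a), s(p(a)), p(s(e))))))  →  p(s(m(e, s(s(e)), s(a))))   [R8 at 1.1.3]
3. p(s(m(e, s(s(e)), s(a))))  →  p(s(s(s(e))))   [R6 at 1.1]

Reduce t₂ = m(p(s(s(s(e)))), s(m(e, p(a), s(a))), p(s(e))):
1. m(p(s(s(s(e)))), s(m(e, p(a), s(a))), p(s(e)))  →  m(p(s(s(s(e)))), s(p(a)), p(s(e)))   [R6 at 2.1]
2. m(p(s(s(s(e)))), s(p(a)), p(s(e)))  →  p(s(s(s(e))))   [R8 at ε]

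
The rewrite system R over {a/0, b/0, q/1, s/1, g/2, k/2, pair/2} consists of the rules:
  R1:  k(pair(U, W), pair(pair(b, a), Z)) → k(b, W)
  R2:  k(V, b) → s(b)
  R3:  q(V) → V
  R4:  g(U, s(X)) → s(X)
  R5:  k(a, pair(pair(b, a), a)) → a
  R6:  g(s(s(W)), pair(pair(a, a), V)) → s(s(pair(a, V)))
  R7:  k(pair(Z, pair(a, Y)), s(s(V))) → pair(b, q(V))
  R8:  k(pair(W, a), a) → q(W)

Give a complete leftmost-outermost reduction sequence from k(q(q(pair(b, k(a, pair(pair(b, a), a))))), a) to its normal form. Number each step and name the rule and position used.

1. k(q(q(pair(b, k(a, pair(pair(b, a), a))))), a)  →  k(q(pair(b, k(a, pair(pair(b, a), a)))), a)   [R3 at 1]
2. k(q(pair(b, k(a, pair(pair(b, a), a)))), a)  →  k(pair(b, k(a, pair(pair(b, a), a))), a)   [R3 at 1]
3. k(pair(b, k(a, pair(pair(b, a), a))), a)  →  k(pair(b, a), a)   [R5 at 1.2]
4. k(pair(b, a), a)  →  q(b)   [R8 at ε]
5. q(b)  →  b   [R3 at ε]

b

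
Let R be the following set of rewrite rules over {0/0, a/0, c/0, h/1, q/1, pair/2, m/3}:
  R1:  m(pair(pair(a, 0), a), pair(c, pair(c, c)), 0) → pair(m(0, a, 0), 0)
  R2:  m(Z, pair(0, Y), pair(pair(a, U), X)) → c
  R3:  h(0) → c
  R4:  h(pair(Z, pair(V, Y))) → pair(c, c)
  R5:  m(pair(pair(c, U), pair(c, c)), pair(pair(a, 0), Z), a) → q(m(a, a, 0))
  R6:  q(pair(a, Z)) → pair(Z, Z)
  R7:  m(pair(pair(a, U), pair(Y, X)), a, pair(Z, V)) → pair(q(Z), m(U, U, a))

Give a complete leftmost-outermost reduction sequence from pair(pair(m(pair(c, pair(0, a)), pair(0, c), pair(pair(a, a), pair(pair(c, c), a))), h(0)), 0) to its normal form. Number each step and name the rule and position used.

pair(pair(c, c), 0)

1. pair(pair(m(pair(c, pair(0, a)), pair(0, c), pair(pair(a, a), pair(pair(c, c), a))), h(0)), 0)  →  pair(pair(c, h(0)), 0)   [R2 at 1.1]
2. pair(pair(c, h(0)), 0)  →  pair(pair(c, c), 0)   [R3 at 1.2]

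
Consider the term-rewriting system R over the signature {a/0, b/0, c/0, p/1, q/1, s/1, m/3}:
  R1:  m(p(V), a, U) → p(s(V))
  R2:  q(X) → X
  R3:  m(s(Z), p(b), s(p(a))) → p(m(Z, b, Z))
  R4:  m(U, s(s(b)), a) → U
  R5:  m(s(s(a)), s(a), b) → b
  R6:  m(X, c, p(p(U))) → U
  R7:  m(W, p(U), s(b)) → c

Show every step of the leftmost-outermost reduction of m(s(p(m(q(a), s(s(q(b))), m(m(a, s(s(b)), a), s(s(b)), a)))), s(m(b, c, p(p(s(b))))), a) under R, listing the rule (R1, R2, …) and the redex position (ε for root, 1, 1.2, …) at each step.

s(p(a))

1. m(s(p(m(q(a), s(s(q(b))), m(m(a, s(s(b)), a), s(s(b)), a)))), s(m(b, c, p(p(s(b))))), a)  →  m(s(p(m(a, s(s(q(b))), m(m(a, s(s(b)), a), s(s(b)), a)))), s(m(b, c, p(p(s(b))))), a)   [R2 at 1.1.1.1]
2. m(s(p(m(a, s(s(q(b))), m(m(a, s(s(b)), a), s(s(b)), a)))), s(m(b, c, p(p(s(b))))), a)  →  m(s(p(m(a, s(s(b)), m(m(a, s(s(b)), a), s(s(b)), a)))), s(m(b, c, p(p(s(b))))), a)   [R2 at 1.1.1.2.1.1]
3. m(s(p(m(a, s(s(b)), m(m(a, s(s(b)), a), s(s(b)), a)))), s(m(b, c, p(p(s(b))))), a)  →  m(s(p(m(a, s(s(b)), m(a, s(s(b)), a)))), s(m(b, c, p(p(s(b))))), a)   [R4 at 1.1.1.3]
4. m(s(p(m(a, s(s(b)), m(a, s(s(b)), a)))), s(m(b, c, p(p(s(b))))), a)  →  m(s(p(m(a, s(s(b)), a))), s(m(b, c, p(p(s(b))))), a)   [R4 at 1.1.1.3]
5. m(s(p(m(a, s(s(b)), a))), s(m(b, c, p(p(s(b))))), a)  →  m(s(p(a)), s(m(b, c, p(p(s(b))))), a)   [R4 at 1.1.1]
6. m(s(p(a)), s(m(b, c, p(p(s(b))))), a)  →  m(s(p(a)), s(s(b)), a)   [R6 at 2.1]
7. m(s(p(a)), s(s(b)), a)  →  s(p(a))   [R4 at ε]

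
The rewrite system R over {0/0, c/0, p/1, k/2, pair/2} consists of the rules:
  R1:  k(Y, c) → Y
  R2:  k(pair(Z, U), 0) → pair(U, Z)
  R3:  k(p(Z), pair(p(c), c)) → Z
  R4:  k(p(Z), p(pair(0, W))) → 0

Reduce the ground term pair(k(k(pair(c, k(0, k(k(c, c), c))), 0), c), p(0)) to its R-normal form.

pair(pair(0, c), p(0))

1. pair(k(k(pair(c, k(0, k(k(c, c), c))), 0), c), p(0))  →  pair(k(pair(c, k(0, k(k(c, c), c))), 0), p(0))   [R1 at 1]
2. pair(k(pair(c, k(0, k(k(c, c), c))), 0), p(0))  →  pair(pair(k(0, k(k(c, c), c)), c), p(0))   [R2 at 1]
3. pair(pair(k(0, k(k(c, c), c)), c), p(0))  →  pair(pair(k(0, k(c, c)), c), p(0))   [R1 at 1.1.2]
4. pair(pair(k(0, k(c, c)), c), p(0))  →  pair(pair(k(0, c), c), p(0))   [R1 at 1.1.2]
5. pair(pair(k(0, c), c), p(0))  →  pair(pair(0, c), p(0))   [R1 at 1.1]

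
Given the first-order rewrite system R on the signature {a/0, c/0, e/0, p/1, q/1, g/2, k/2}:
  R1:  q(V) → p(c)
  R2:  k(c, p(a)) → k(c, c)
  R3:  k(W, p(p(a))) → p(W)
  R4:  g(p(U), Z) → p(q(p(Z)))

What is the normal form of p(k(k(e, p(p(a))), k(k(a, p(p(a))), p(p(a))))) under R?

1. p(k(k(e, p(p(a))), k(k(a, p(p(a))), p(p(a)))))  →  p(k(p(e), k(k(a, p(p(a))), p(p(a)))))   [R3 at 1.1]
2. p(k(p(e), k(k(a, p(p(a))), p(p(a)))))  →  p(k(p(e), p(k(a, p(p(a))))))   [R3 at 1.2]
3. p(k(p(e), p(k(a, p(p(a))))))  →  p(k(p(e), p(p(a))))   [R3 at 1.2.1]
4. p(k(p(e), p(p(a))))  →  p(p(p(e)))   [R3 at 1]

p(p(p(e)))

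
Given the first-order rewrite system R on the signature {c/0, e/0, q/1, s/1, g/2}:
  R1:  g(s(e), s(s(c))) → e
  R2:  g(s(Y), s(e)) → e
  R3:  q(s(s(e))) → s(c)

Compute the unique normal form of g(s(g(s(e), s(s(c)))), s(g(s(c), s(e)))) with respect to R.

1. g(s(g(s(e), s(s(c)))), s(g(s(c), s(e))))  →  g(s(e), s(g(s(c), s(e))))   [R1 at 1.1]
2. g(s(e), s(g(s(c), s(e))))  →  g(s(e), s(e))   [R2 at 2.1]
3. g(s(e), s(e))  →  e   [R2 at ε]

e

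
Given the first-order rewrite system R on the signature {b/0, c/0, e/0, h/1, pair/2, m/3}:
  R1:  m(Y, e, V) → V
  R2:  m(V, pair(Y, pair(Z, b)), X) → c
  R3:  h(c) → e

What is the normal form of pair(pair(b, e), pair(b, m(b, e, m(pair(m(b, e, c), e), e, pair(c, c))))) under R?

1. pair(pair(b, e), pair(b, m(b, e, m(pair(m(b, e, c), e), e, pair(c, c)))))  →  pair(pair(b, e), pair(b, m(pair(m(b, e, c), e), e, pair(c, c))))   [R1 at 2.2]
2. pair(pair(b, e), pair(b, m(pair(m(b, e, c), e), e, pair(c, c))))  →  pair(pair(b, e), pair(b, pair(c, c)))   [R1 at 2.2]

pair(pair(b, e), pair(b, pair(c, c)))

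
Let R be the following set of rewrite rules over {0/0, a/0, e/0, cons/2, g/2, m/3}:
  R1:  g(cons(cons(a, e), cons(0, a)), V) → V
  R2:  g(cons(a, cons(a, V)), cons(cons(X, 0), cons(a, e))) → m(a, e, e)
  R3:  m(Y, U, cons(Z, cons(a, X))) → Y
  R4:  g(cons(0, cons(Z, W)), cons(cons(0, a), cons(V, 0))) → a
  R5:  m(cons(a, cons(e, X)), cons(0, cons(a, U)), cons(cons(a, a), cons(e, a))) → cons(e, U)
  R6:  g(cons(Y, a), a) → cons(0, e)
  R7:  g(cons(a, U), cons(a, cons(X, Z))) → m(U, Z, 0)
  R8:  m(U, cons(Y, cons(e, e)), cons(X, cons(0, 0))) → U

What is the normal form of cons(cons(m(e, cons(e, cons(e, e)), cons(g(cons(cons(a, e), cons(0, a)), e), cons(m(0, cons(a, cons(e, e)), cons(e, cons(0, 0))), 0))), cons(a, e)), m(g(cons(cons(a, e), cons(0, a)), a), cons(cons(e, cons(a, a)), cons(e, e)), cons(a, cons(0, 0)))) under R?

cons(cons(e, cons(a, e)), a)

1. cons(cons(m(e, cons(e, cons(e, e)), cons(g(cons(cons(a, e), cons(0, a)), e), cons(m(0, cons(a, cons(e, e)), cons(e, cons(0, 0))), 0))), cons(a, e)), m(g(cons(cons(a, e), cons(0, a)), a), cons(cons(e, cons(a, a)), cons(e, e)), cons(a, cons(0, 0))))  →  cons(cons(m(e, cons(e, cons(e, e)), cons(e, cons(m(0, cons(a, cons(e, e)), cons(e, cons(0, 0))), 0))), cons(a, e)), m(g(cons(cons(a, e), cons(0, a)), a), cons(cons(e, cons(a, a)), cons(e, e)), cons(a, cons(0, 0))))   [R1 at 1.1.3.1]
2. cons(cons(m(e, cons(e, cons(e, e)), cons(e, cons(m(0, cons(a, cons(e, e)), cons(e, cons(0, 0))), 0))), cons(a, e)), m(g(cons(cons(a, e), cons(0, a)), a), cons(cons(e, cons(a, a)), cons(e, e)), cons(a, cons(0, 0))))  →  cons(cons(m(e, cons(e, cons(e, e)), cons(e, cons(0, 0))), cons(a, e)), m(g(cons(cons(a, e), cons(0, a)), a), cons(cons(e, cons(a, a)), cons(e, e)), cons(a, cons(0, 0))))   [R8 at 1.1.3.2.1]
3. cons(cons(m(e, cons(e, cons(e, e)), cons(e, cons(0, 0))), cons(a, e)), m(g(cons(cons(a, e), cons(0, a)), a), cons(cons(e, cons(a, a)), cons(e, e)), cons(a, cons(0, 0))))  →  cons(cons(e, cons(a, e)), m(g(cons(cons(a, e), cons(0, a)), a), cons(cons(e, cons(a, a)), cons(e, e)), cons(a, cons(0, 0))))   [R8 at 1.1]
4. cons(cons(e, cons(a, e)), m(g(cons(cons(a, e), cons(0, a)), a), cons(cons(e, cons(a, a)), cons(e, e)), cons(a, cons(0, 0))))  →  cons(cons(e, cons(a, e)), g(cons(cons(a, e), cons(0, a)), a))   [R8 at 2]
5. cons(cons(e, cons(a, e)), g(cons(cons(a, e), cons(0, a)), a))  →  cons(cons(e, cons(a, e)), a)   [R1 at 2]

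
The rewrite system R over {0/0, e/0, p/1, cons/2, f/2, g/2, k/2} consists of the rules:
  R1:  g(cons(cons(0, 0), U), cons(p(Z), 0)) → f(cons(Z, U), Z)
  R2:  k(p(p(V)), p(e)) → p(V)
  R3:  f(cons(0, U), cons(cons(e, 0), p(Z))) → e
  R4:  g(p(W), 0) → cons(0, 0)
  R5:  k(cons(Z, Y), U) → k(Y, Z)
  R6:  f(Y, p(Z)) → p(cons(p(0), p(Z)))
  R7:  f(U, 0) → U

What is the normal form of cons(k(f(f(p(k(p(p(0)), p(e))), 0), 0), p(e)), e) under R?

1. cons(k(f(f(p(k(p(p(0)), p(e))), 0), 0), p(e)), e)  →  cons(k(f(p(k(p(p(0)), p(e))), 0), p(e)), e)   [R7 at 1.1]
2. cons(k(f(p(k(p(p(0)), p(e))), 0), p(e)), e)  →  cons(k(p(k(p(p(0)), p(e))), p(e)), e)   [R7 at 1.1]
3. cons(k(p(k(p(p(0)), p(e))), p(e)), e)  →  cons(k(p(p(0)), p(e)), e)   [R2 at 1.1.1]
4. cons(k(p(p(0)), p(e)), e)  →  cons(p(0), e)   [R2 at 1]

cons(p(0), e)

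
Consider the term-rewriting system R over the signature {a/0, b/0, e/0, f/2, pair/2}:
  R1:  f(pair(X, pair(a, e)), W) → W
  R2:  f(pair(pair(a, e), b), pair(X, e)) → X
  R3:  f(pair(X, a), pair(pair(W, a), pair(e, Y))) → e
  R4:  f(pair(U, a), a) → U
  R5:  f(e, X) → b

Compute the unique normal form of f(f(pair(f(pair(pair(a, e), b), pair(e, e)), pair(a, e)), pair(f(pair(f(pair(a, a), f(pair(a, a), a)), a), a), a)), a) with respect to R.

1. f(f(pair(f(pair(pair(a, e), b), pair(e, e)), pair(a, e)), pair(f(pair(f(pair(a, a), f(pair(a, a), a)), a), a), a)), a)  →  f(pair(f(pair(f(pair(a, a), f(pair(a, a), a)), a), a), a), a)   [R1 at 1]
2. f(pair(f(pair(f(pair(a, a), f(pair(a, a), a)), a), a), a), a)  →  f(pair(f(pair(a, a), f(pair(a, a), a)), a), a)   [R4 at ε]
3. f(pair(f(pair(a, a), f(pair(a, a), a)), a), a)  →  f(pair(a, a), f(pair(a, a), a))   [R4 at ε]
4. f(pair(a, a), f(pair(a, a), a))  →  f(pair(a, a), a)   [R4 at 2]
5. f(pair(a, a), a)  →  a   [R4 at ε]

a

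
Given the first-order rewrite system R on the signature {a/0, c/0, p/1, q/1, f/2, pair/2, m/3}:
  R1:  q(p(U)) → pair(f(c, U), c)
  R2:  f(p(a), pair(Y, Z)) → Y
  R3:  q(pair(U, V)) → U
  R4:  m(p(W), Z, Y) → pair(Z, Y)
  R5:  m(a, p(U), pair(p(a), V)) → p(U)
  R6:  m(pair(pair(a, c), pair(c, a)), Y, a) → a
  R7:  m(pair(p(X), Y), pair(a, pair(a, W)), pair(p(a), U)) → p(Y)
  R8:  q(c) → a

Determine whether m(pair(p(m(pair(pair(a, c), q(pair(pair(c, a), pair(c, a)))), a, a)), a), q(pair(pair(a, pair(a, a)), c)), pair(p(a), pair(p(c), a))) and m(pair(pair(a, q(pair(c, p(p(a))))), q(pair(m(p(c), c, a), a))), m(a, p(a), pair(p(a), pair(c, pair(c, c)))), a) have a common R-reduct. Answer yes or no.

Reduce t₁ = m(pair(p(m(pair(pair(a, c), q(pair(pair(c, a), pair(c, a)))), a, a)), a), q(pair(pair(a, pair(a, a)), c)), pair(p(a), pair(p(c), a))):
1. m(pair(p(m(pair(pair(a, c), q(pair(pair(c, a), pair(c, a)))), a, a)), a), q(pair(pair(a, pair(a, a)), c)), pair(p(a), pair(p(c), a)))  →  m(pair(p(m(pair(pair(a, c), pair(c, a)), a, a)), a), q(pair(pair(a, pair(a, a)), c)), pair(p(a), pair(p(c), a)))   [R3 at 1.1.1.1.2]
2. m(pair(p(m(pair(pair(a, c), pair(c, a)), a, a)), a), q(pair(pair(a, pair(a, a)), c)), pair(p(a), pair(p(c), a)))  →  m(pair(p(a), a), q(pair(pair(a, pair(a, a)), c)), pair(p(a), pair(p(c), a)))   [R6 at 1.1.1]
3. m(pair(p(a), a), q(pair(pair(a, pair(a, a)), c)), pair(p(a), pair(p(c), a)))  →  m(pair(p(a), a), pair(a, pair(a, a)), pair(p(a), pair(p(c), a)))   [R3 at 2]
4. m(pair(p(a), a), pair(a, pair(a, a)), pair(p(a), pair(p(c), a)))  →  p(a)   [R7 at ε]

Reduce t₂ = m(pair(pair(a, q(pair(c, p(p(a))))), q(pair(m(p(c), c, a), a))), m(a, p(a), pair(p(a), pair(c, pair(c, c)))), a):
1. m(pair(pair(a, q(pair(c, p(p(a))))), q(pair(m(p(c), c, a), a))), m(a, p(a), pair(p(a), pair(c, pair(c, c)))), a)  →  m(pair(pair(a, c), q(pair(m(p(c), c, a), a))), m(a, p(a), pair(p(a), pair(c, pair(c, c)))), a)   [R3 at 1.1.2]
2. m(pair(pair(a, c), q(pair(m(p(c), c, a), a))), m(a, p(a), pair(p(a), pair(c, pair(c, c)))), a)  →  m(pair(pair(a, c), m(p(c), c, a)), m(a, p(a), pair(p(a), pair(c, pair(c, c)))), a)   [R3 at 1.2]
3. m(pair(pair(a, c), m(p(c), c, a)), m(a, p(a), pair(p(a), pair(c, pair(c, c)))), a)  →  m(pair(pair(a, c), pair(c, a)), m(a, p(a), pair(p(a), pair(c, pair(c, c)))), a)   [R4 at 1.2]
4. m(pair(pair(a, c), pair(c, a)), m(a, p(a), pair(p(a), pair(c, pair(c, c)))), a)  →  a   [R6 at ε]

no — NF(t₁) = p(a), NF(t₂) = a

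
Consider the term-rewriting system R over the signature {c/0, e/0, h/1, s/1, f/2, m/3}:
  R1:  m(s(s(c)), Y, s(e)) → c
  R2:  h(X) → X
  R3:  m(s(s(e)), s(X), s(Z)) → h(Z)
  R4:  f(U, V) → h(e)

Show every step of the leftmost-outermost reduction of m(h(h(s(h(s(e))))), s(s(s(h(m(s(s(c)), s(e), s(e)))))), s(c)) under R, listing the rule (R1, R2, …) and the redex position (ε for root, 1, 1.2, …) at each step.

1. m(h(h(s(h(s(e))))), s(s(s(h(m(s(s(c)), s(e), s(e)))))), s(c))  →  m(h(s(h(s(e)))), s(s(s(h(m(s(s(c)), s(e), s(e)))))), s(c))   [R2 at 1]
2. m(h(s(h(s(e)))), s(s(s(h(m(s(s(c)), s(e), s(e)))))), s(c))  →  m(s(h(s(e))), s(s(s(h(m(s(s(c)), s(e), s(e)))))), s(c))   [R2 at 1]
3. m(s(h(s(e))), s(s(s(h(m(s(s(c)), s(e), s(e)))))), s(c))  →  m(s(s(e)), s(s(s(h(m(s(s(c)), s(e), s(e)))))), s(c))   [R2 at 1.1]
4. m(s(s(e)), s(s(s(h(m(s(s(c)), s(e), s(e)))))), s(c))  →  h(c)   [R3 at ε]
5. h(c)  →  c   [R2 at ε]

c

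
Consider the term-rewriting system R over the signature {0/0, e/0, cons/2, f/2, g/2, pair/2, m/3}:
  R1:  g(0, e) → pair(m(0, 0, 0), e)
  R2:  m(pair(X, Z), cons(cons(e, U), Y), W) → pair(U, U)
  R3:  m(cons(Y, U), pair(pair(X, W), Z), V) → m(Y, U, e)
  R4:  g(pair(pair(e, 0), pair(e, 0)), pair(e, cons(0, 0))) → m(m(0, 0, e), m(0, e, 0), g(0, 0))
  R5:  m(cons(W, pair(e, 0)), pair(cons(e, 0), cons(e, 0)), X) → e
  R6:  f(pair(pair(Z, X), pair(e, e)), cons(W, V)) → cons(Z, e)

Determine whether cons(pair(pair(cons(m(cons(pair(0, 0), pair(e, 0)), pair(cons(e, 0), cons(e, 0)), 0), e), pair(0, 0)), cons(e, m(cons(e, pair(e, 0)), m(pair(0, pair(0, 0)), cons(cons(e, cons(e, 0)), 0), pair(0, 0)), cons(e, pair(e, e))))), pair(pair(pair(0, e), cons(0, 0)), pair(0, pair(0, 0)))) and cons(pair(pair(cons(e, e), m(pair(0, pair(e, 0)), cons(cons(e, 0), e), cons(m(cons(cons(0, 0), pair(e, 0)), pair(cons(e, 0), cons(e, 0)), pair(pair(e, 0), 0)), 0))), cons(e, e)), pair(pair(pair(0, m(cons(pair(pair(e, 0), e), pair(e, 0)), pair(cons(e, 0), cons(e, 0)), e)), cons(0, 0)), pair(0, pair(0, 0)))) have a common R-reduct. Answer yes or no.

Reduce t₁ = cons(pair(pair(cons(m(cons(pair(0, 0), pair(e, 0)), pair(cons(e, 0), cons(e, 0)), 0), e), pair(0, 0)), cons(e, m(cons(e, pair(e, 0)), m(pair(0, pair(0, 0)), cons(cons(e, cons(e, 0)), 0), pair(0, 0)), cons(e, pair(e, e))))), pair(pair(pair(0, e), cons(0, 0)), pair(0, pair(0, 0)))):
1. cons(pair(pair(cons(m(cons(pair(0, 0), pair(e, 0)), pair(cons(e, 0), cons(e, 0)), 0), e), pair(0, 0)), cons(e, m(cons(e, pair(e, 0)), m(pair(0, pair(0, 0)), cons(cons(e, cons(e, 0)), 0), pair(0, 0)), cons(e, pair(e, e))))), pair(pair(pair(0, e), cons(0, 0)), pair(0, pair(0, 0))))  →  cons(pair(pair(cons(e, e), pair(0, 0)), cons(e, m(cons(e, pair(e, 0)), m(pair(0, pair(0, 0)), cons(cons(e, cons(e, 0)), 0), pair(0, 0)), cons(e, pair(e, e))))), pair(pair(pair(0, e), cons(0, 0)), pair(0, pair(0, 0))))   [R5 at 1.1.1.1]
2. cons(pair(pair(cons(e, e), pair(0, 0)), cons(e, m(cons(e, pair(e, 0)), m(pair(0, pair(0, 0)), cons(cons(e, cons(e, 0)), 0), pair(0, 0)), cons(e, pair(e, e))))), pair(pair(pair(0, e), cons(0, 0)), pair(0, pair(0, 0))))  →  cons(pair(pair(cons(e, e), pair(0, 0)), cons(e, m(cons(e, pair(e, 0)), pair(cons(e, 0), cons(e, 0)), cons(e, pair(e, e))))), pair(pair(pair(0, e), cons(0, 0)), pair(0, pair(0, 0))))   [R2 at 1.2.2.2]
3. cons(pair(pair(cons(e, e), pair(0, 0)), cons(e, m(cons(e, pair(e, 0)), pair(cons(e, 0), cons(e, 0)), cons(e, pair(e, e))))), pair(pair(pair(0, e), cons(0, 0)), pair(0, pair(0, 0))))  →  cons(pair(pair(cons(e, e), pair(0, 0)), cons(e, e)), pair(pair(pair(0, e), cons(0, 0)), pair(0, pair(0, 0))))   [R5 at 1.2.2]

Reduce t₂ = cons(pair(pair(cons(e, e), m(pair(0, pair(e, 0)), cons(cons(e, 0), e), cons(m(cons(cons(0, 0), pair(e, 0)), pair(cons(e, 0), cons(e, 0)), pair(pair(e, 0), 0)), 0))), cons(e, e)), pair(pair(pair(0, m(cons(pair(pair(e, 0), e), pair(e, 0)), pair(cons(e, 0), cons(e, 0)), e)), cons(0, 0)), pair(0, pair(0, 0)))):
1. cons(pair(pair(cons(e, e), m(pair(0, pair(e, 0)), cons(cons(e, 0), e), cons(m(cons(cons(0, 0), pair(e, 0)), pair(cons(e, 0), cons(e, 0)), pair(pair(e, 0), 0)), 0))), cons(e, e)), pair(pair(pair(0, m(cons(pair(pair(e, 0), e), pair(e, 0)), pair(cons(e, 0), cons(e, 0)), e)), cons(0, 0)), pair(0, pair(0, 0))))  →  cons(pair(pair(cons(e, e), pair(0, 0)), cons(e, e)), pair(pair(pair(0, m(cons(pair(pair(e, 0), e), pair(e, 0)), pair(cons(e, 0), cons(e, 0)), e)), cons(0, 0)), pair(0, pair(0, 0))))   [R2 at 1.1.2]
2. cons(pair(pair(cons(e, e), pair(0, 0)), cons(e, e)), pair(pair(pair(0, m(cons(pair(pair(e, 0), e), pair(e, 0)), pair(cons(e, 0), cons(e, 0)), e)), cons(0, 0)), pair(0, pair(0, 0))))  →  cons(pair(pair(cons(e, e), pair(0, 0)), cons(e, e)), pair(pair(pair(0, e), cons(0, 0)), pair(0, pair(0, 0))))   [R5 at 2.1.1.2]

yes — NF(t₁) = cons(pair(pair(cons(e, e), pair(0, 0)), cons(e, e)), pair(pair(pair(0, e), cons(0, 0)), pair(0, pair(0, 0)))), NF(t₂) = cons(pair(pair(cons(e, e), pair(0, 0)), cons(e, e)), pair(pair(pair(0, e), cons(0, 0)), pair(0, pair(0, 0))))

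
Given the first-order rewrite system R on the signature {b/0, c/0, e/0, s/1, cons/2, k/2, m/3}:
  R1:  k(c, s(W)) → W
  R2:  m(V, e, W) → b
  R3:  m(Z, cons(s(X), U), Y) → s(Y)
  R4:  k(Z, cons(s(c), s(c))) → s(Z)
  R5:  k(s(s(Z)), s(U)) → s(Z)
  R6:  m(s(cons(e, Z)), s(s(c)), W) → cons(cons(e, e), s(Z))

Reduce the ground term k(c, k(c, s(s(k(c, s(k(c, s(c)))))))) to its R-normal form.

1. k(c, k(c, s(s(k(c, s(k(c, s(c))))))))  →  k(c, s(k(c, s(k(c, s(c))))))   [R1 at 2]
2. k(c, s(k(c, s(k(c, s(c))))))  →  k(c, s(k(c, s(c))))   [R1 at ε]
3. k(c, s(k(c, s(c))))  →  k(c, s(c))   [R1 at ε]
4. k(c, s(c))  →  c   [R1 at ε]

c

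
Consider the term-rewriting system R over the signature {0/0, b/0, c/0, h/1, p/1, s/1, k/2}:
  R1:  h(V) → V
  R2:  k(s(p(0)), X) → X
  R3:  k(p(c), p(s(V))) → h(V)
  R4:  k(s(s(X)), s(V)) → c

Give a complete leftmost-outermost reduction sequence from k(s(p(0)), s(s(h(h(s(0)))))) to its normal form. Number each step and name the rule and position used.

1. k(s(p(0)), s(s(h(h(s(0))))))  →  s(s(h(h(s(0)))))   [R2 at ε]
2. s(s(h(h(s(0)))))  →  s(s(h(s(0))))   [R1 at 1.1]
3. s(s(h(s(0))))  →  s(s(s(0)))   [R1 at 1.1]

s(s(s(0)))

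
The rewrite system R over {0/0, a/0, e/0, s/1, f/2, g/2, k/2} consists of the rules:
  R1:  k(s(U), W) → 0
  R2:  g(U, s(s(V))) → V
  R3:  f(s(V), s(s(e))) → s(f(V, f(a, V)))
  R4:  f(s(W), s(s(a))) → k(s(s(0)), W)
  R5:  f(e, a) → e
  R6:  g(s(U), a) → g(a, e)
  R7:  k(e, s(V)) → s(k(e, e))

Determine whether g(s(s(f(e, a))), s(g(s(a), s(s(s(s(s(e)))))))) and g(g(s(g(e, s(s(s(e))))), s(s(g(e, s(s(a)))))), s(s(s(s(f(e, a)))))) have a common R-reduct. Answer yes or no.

Reduce t₁ = g(s(s(f(e, a))), s(g(s(a), s(s(s(s(s(e)))))))):
1. g(s(s(f(e, a))), s(g(s(a), s(s(s(s(s(e))))))))  →  g(s(s(e)), s(g(s(a), s(s(s(s(s(e))))))))   [R5 at 1.1.1]
2. g(s(s(e)), s(g(s(a), s(s(s(s(s(e))))))))  →  g(s(s(e)), s(s(s(s(e)))))   [R2 at 2.1]
3. g(s(s(e)), s(s(s(s(e)))))  →  s(s(e))   [R2 at ε]

Reduce t₂ = g(g(s(g(e, s(s(s(e))))), s(s(g(e, s(s(a)))))), s(s(s(s(f(e, a)))))):
1. g(g(s(g(e, s(s(s(e))))), s(s(g(e, s(s(a)))))), s(s(s(s(f(e, a))))))  →  s(s(f(e, a)))   [R2 at ε]
2. s(s(f(e, a)))  →  s(s(e))   [R5 at 1.1]

yes — NF(t₁) = s(s(e)), NF(t₂) = s(s(e))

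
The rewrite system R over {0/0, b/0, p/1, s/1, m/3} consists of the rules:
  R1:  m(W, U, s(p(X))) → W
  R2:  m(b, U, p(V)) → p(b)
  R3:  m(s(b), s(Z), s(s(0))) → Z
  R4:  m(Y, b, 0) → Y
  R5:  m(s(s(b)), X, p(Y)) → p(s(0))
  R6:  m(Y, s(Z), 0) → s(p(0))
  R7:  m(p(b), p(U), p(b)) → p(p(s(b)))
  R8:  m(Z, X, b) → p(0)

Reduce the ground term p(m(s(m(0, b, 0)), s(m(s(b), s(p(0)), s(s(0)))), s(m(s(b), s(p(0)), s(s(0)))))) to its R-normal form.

1. p(m(s(m(0, b, 0)), s(m(s(b), s(p(0)), s(s(0)))), s(m(s(b), s(p(0)), s(s(0))))))  →  p(m(s(0), s(m(s(b), s(p(0)), s(s(0)))), s(m(s(b), s(p(0)), s(s(0))))))   [R4 at 1.1.1]
2. p(m(s(0), s(m(s(b), s(p(0)), s(s(0)))), s(m(s(b), s(p(0)), s(s(0))))))  →  p(m(s(0), s(p(0)), s(m(s(b), s(p(0)), s(s(0))))))   [R3 at 1.2.1]
3. p(m(s(0), s(p(0)), s(m(s(b), s(p(0)), s(s(0))))))  →  p(m(s(0), s(p(0)), s(p(0))))   [R3 at 1.3.1]
4. p(m(s(0), s(p(0)), s(p(0))))  →  p(s(0))   [R1 at 1]

p(s(0))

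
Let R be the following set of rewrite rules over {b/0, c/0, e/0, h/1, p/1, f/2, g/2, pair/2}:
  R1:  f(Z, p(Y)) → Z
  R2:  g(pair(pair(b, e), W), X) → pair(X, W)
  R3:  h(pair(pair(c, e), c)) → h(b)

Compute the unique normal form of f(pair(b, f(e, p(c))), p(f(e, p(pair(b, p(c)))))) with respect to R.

1. f(pair(b, f(e, p(c))), p(f(e, p(pair(b, p(c))))))  →  pair(b, f(e, p(c)))   [R1 at ε]
2. pair(b, f(e, p(c)))  →  pair(b, e)   [R1 at 2]

pair(b, e)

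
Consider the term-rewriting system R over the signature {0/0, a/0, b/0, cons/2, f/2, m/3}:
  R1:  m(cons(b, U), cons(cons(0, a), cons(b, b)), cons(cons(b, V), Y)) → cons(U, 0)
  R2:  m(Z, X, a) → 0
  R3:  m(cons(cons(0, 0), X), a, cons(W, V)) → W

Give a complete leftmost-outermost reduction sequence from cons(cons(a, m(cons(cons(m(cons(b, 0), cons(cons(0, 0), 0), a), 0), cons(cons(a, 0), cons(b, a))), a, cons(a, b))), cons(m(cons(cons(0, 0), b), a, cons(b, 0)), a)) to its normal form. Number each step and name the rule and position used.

1. cons(cons(a, m(cons(cons(m(cons(b, 0), cons(cons(0, 0), 0), a), 0), cons(cons(a, 0), cons(b, a))), a, cons(a, b))), cons(m(cons(cons(0, 0), b), a, cons(b, 0)), a))  →  cons(cons(a, m(cons(cons(0, 0), cons(cons(a, 0), cons(b, a))), a, cons(a, b))), cons(m(cons(cons(0, 0), b), a, cons(b, 0)), a))   [R2 at 1.2.1.1.1]
2. cons(cons(a, m(cons(cons(0, 0), cons(cons(a, 0), cons(b, a))), a, cons(a, b))), cons(m(cons(cons(0, 0), b), a, cons(b, 0)), a))  →  cons(cons(a, a), cons(m(cons(cons(0, 0), b), a, cons(b, 0)), a))   [R3 at 1.2]
3. cons(cons(a, a), cons(m(cons(cons(0, 0), b), a, cons(b, 0)), a))  →  cons(cons(a, a), cons(b, a))   [R3 at 2.1]

cons(cons(a, a), cons(b, a))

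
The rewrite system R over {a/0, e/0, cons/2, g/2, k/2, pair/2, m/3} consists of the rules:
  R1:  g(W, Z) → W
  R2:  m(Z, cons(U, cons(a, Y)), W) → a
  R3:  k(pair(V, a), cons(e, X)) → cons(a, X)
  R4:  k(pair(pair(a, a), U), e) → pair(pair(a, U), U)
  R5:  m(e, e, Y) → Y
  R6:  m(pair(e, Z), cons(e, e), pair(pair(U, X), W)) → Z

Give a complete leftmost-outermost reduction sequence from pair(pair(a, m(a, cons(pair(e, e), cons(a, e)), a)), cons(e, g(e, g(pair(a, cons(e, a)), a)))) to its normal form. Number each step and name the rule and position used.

1. pair(pair(a, m(a, cons(pair(e, e), cons(a, e)), a)), cons(e, g(e, g(pair(a, cons(e, a)), a))))  →  pair(pair(a, a), cons(e, g(e, g(pair(a, cons(e, a)), a))))   [R2 at 1.2]
2. pair(pair(a, a), cons(e, g(e, g(pair(a, cons(e, a)), a))))  →  pair(pair(a, a), cons(e, e))   [R1 at 2.2]

pair(pair(a, a), cons(e, e))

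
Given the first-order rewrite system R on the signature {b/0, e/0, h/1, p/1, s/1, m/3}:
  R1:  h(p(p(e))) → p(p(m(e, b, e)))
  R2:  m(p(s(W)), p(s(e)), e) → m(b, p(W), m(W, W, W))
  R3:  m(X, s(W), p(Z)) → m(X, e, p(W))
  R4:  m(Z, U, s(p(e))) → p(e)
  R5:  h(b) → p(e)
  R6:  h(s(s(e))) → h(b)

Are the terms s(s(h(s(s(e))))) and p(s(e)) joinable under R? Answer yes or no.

no — NF(t₁) = s(s(p(e))), NF(t₂) = p(s(e))

Reduce t₁ = s(s(h(s(s(e))))):
1. s(s(h(s(s(e)))))  →  s(s(h(b)))   [R6 at 1.1]
2. s(s(h(b)))  →  s(s(p(e)))   [R5 at 1.1]

Reduce t₂ = p(s(e)):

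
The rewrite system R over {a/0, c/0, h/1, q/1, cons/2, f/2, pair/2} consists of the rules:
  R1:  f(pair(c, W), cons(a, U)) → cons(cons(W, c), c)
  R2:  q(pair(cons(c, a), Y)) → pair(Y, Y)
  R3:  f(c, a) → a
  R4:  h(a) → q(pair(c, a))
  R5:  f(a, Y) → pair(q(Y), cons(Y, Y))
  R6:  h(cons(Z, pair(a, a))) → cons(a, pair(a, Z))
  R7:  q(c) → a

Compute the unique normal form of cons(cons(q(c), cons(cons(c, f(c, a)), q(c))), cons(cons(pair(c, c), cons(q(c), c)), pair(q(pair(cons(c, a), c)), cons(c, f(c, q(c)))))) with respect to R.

1. cons(cons(q(c), cons(cons(c, f(c, a)), q(c))), cons(cons(pair(c, c), cons(q(c), c)), pair(q(pair(cons(c, a), c)), cons(c, f(c, q(c))))))  →  cons(cons(a, cons(cons(c, f(c, a)), q(c))), cons(cons(pair(c, c), cons(q(c), c)), pair(q(pair(cons(c, a), c)), cons(c, f(c, q(c))))))   [R7 at 1.1]
2. cons(cons(a, cons(cons(c, f(c, a)), q(c))), cons(cons(pair(c, c), cons(q(c), c)), pair(q(pair(cons(c, a), c)), cons(c, f(c, q(c))))))  →  cons(cons(a, cons(cons(c, a), q(c))), cons(cons(pair(c, c), cons(q(c), c)), pair(q(pair(cons(c, a), c)), cons(c, f(c, q(c))))))   [R3 at 1.2.1.2]
3. cons(cons(a, cons(cons(c, a), q(c))), cons(cons(pair(c, c), cons(q(c), c)), pair(q(pair(cons(c, a), c)), cons(c, f(c, q(c))))))  →  cons(cons(a, cons(cons(c, a), a)), cons(cons(pair(c, c), cons(q(c), c)), pair(q(pair(cons(c, a), c)), cons(c, f(c, q(c))))))   [R7 at 1.2.2]
4. cons(cons(a, cons(cons(c, a), a)), cons(cons(pair(c, c), cons(q(c), c)), pair(q(pair(cons(c, a), c)), cons(c, f(c, q(c))))))  →  cons(cons(a, cons(cons(c, a), a)), cons(cons(pair(c, c), cons(a, c)), pair(q(pair(cons(c, a), c)), cons(c, f(c, q(c))))))   [R7 at 2.1.2.1]
5. cons(cons(a, cons(cons(c, a), a)), cons(cons(pair(c, c), cons(a, c)), pair(q(pair(cons(c, a), c)), cons(c, f(c, q(c))))))  →  cons(cons(a, cons(cons(c, a), a)), cons(cons(pair(c, c), cons(a, c)), pair(pair(c, c), cons(c, f(c, q(c))))))   [R2 at 2.2.1]
6. cons(cons(a, cons(cons(c, a), a)), cons(cons(pair(c, c), cons(a, c)), pair(pair(c, c), cons(c, f(c, q(c))))))  →  cons(cons(a, cons(cons(c, a), a)), cons(cons(pair(c, c), cons(a, c)), pair(pair(c, c), cons(c, f(c, a)))))   [R7 at 2.2.2.2.2]
7. cons(cons(a, cons(cons(c, a), a)), cons(cons(pair(c, c), cons(a, c)), pair(pair(c, c), cons(c, f(c, a)))))  →  cons(cons(a, cons(cons(c, a), a)), cons(cons(pair(c, c), cons(a, c)), pair(pair(c, c), cons(c, a))))   [R3 at 2.2.2.2]

cons(cons(a, cons(cons(c, a), a)), cons(cons(pair(c, c), cons(a, c)), pair(pair(c, c), cons(c, a))))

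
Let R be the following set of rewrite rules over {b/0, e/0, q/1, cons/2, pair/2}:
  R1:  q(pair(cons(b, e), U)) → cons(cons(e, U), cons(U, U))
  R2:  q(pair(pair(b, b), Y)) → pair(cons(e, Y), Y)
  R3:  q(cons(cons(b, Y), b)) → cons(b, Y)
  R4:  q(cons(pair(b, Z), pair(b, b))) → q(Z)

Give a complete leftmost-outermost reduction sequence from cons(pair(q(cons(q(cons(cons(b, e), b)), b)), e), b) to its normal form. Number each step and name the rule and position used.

1. cons(pair(q(cons(q(cons(cons(b, e), b)), b)), e), b)  →  cons(pair(q(cons(cons(b, e), b)), e), b)   [R3 at 1.1.1.1]
2. cons(pair(q(cons(cons(b, e), b)), e), b)  →  cons(pair(cons(b, e), e), b)   [R3 at 1.1]

cons(pair(cons(b, e), e), b)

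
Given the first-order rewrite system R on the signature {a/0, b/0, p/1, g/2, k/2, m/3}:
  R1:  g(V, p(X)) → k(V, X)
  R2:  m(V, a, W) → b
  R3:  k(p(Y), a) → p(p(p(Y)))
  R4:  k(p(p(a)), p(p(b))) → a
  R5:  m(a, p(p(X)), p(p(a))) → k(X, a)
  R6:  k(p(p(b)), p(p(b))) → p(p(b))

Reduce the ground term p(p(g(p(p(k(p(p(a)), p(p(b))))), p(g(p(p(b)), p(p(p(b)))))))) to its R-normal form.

p(p(a))

1. p(p(g(p(p(k(p(p(a)), p(p(b))))), p(g(p(p(b)), p(p(p(b))))))))  →  p(p(k(p(p(k(p(p(a)), p(p(b))))), g(p(p(b)), p(p(p(b)))))))   [R1 at 1.1]
2. p(p(k(p(p(k(p(p(a)), p(p(b))))), g(p(p(b)), p(p(p(b)))))))  →  p(p(k(p(p(a)), g(p(p(b)), p(p(p(b)))))))   [R4 at 1.1.1.1.1]
3. p(p(k(p(p(a)), g(p(p(b)), p(p(p(b)))))))  →  p(p(k(p(p(a)), k(p(p(b)), p(p(b))))))   [R1 at 1.1.2]
4. p(p(k(p(p(a)), k(p(p(b)), p(p(b))))))  →  p(p(k(p(p(a)), p(p(b)))))   [R6 at 1.1.2]
5. p(p(k(p(p(a)), p(p(b)))))  →  p(p(a))   [R4 at 1.1]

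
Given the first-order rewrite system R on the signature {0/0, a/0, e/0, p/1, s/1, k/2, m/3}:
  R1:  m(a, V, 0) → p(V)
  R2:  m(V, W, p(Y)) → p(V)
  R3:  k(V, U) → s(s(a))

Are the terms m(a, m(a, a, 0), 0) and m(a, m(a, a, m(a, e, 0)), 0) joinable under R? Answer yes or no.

yes — NF(t₁) = p(p(a)), NF(t₂) = p(p(a))

Reduce t₁ = m(a, m(a, a, 0), 0):
1. m(a, m(a, a, 0), 0)  →  p(m(a, a, 0))   [R1 at ε]
2. p(m(a, a, 0))  →  p(p(a))   [R1 at 1]

Reduce t₂ = m(a, m(a, a, m(a, e, 0)), 0):
1. m(a, m(a, a, m(a, e, 0)), 0)  →  p(m(a, a, m(a, e, 0)))   [R1 at ε]
2. p(m(a, a, m(a, e, 0)))  →  p(m(a, a, p(e)))   [R1 at 1.3]
3. p(m(a, a, p(e)))  →  p(p(a))   [R2 at 1]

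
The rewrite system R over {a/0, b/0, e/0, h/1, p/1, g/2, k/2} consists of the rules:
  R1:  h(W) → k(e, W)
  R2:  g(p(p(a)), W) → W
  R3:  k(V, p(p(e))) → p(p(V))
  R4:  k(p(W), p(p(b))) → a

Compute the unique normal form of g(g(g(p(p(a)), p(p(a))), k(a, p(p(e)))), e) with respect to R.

1. g(g(g(p(p(a)), p(p(a))), k(a, p(p(e)))), e)  →  g(g(p(p(a)), k(a, p(p(e)))), e)   [R2 at 1.1]
2. g(g(p(p(a)), k(a, p(p(e)))), e)  →  g(k(a, p(p(e))), e)   [R2 at 1]
3. g(k(a, p(p(e))), e)  →  g(p(p(a)), e)   [R3 at 1]
4. g(p(p(a)), e)  →  e   [R2 at ε]

e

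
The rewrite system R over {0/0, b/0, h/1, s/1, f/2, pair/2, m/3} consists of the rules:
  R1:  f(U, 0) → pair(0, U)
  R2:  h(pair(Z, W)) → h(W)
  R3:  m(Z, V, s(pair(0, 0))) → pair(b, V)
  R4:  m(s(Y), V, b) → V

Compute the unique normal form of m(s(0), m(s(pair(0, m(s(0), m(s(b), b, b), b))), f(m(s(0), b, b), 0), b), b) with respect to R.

pair(0, b)

1. m(s(0), m(s(pair(0, m(s(0), m(s(b), b, b), b))), f(m(s(0), b, b), 0), b), b)  →  m(s(pair(0, m(s(0), m(s(b), b, b), b))), f(m(s(0), b, b), 0), b)   [R4 at ε]
2. m(s(pair(0, m(s(0), m(s(b), b, b), b))), f(m(s(0), b, b), 0), b)  →  f(m(s(0), b, b), 0)   [R4 at ε]
3. f(m(s(0), b, b), 0)  →  pair(0, m(s(0), b, b))   [R1 at ε]
4. pair(0, m(s(0), b, b))  →  pair(0, b)   [R4 at 2]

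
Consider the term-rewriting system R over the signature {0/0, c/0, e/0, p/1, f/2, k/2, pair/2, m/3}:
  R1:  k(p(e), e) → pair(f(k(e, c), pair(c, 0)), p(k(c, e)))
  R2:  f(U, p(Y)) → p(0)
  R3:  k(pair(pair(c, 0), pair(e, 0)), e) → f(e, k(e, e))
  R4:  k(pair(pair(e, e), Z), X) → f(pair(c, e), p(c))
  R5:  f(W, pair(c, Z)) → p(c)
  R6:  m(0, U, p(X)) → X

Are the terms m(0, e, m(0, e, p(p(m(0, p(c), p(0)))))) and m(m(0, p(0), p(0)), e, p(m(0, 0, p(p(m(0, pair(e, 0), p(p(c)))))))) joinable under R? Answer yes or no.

Reduce t₁ = m(0, e, m(0, e, p(p(m(0, p(c), p(0)))))):
1. m(0, e, m(0, e, p(p(m(0, p(c), p(0))))))  →  m(0, e, p(m(0, p(c), p(0))))   [R6 at 3]
2. m(0, e, p(m(0, p(c), p(0))))  →  m(0, p(c), p(0))   [R6 at ε]
3. m(0, p(c), p(0))  →  0   [R6 at ε]

Reduce t₂ = m(m(0, p(0), p(0)), e, p(m(0, 0, p(p(m(0, pair(e, 0), p(p(c)))))))):
1. m(m(0, p(0), p(0)), e, p(m(0, 0, p(p(m(0, pair(e, 0), p(p(c))))))))  →  m(0, e, p(m(0, 0, p(p(m(0, pair(e, 0), p(p(c))))))))   [R6 at 1]
2. m(0, e, p(m(0, 0, p(p(m(0, pair(e, 0), p(p(c))))))))  →  m(0, 0, p(p(m(0, pair(e, 0), p(p(c))))))   [R6 at ε]
3. m(0, 0, p(p(m(0, pair(e, 0), p(p(c))))))  →  p(m(0, pair(e, 0), p(p(c))))   [R6 at ε]
4. p(m(0, pair(e, 0), p(p(c))))  →  p(p(c))   [R6 at 1]

no — NF(t₁) = 0, NF(t₂) = p(p(c))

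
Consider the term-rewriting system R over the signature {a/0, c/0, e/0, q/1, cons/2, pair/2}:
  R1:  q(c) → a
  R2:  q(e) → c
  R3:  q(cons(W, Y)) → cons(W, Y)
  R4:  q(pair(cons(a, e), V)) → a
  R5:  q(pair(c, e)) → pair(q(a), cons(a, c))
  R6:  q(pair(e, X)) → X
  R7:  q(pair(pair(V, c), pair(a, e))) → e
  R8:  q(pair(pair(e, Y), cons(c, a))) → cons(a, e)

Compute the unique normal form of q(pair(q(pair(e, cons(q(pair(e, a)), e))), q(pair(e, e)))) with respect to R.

a

1. q(pair(q(pair(e, cons(q(pair(e, a)), e))), q(pair(e, e))))  →  q(pair(cons(q(pair(e, a)), e), q(pair(e, e))))   [R6 at 1.1]
2. q(pair(cons(q(pair(e, a)), e), q(pair(e, e))))  →  q(pair(cons(a, e), q(pair(e, e))))   [R6 at 1.1.1]
3. q(pair(cons(a, e), q(pair(e, e))))  →  a   [R4 at ε]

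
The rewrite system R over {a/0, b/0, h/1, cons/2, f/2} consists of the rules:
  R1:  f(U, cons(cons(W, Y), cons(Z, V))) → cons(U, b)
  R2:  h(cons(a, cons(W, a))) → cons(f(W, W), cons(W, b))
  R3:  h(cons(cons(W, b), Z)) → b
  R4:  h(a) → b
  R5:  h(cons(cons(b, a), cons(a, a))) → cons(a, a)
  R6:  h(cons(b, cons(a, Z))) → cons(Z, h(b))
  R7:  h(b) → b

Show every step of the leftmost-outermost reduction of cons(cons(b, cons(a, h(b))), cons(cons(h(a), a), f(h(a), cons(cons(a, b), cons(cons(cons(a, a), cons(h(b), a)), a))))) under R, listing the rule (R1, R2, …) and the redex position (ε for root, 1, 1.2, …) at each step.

1. cons(cons(b, cons(a, h(b))), cons(cons(h(a), a), f(h(a), cons(cons(a, b), cons(cons(cons(a, a), cons(h(b), a)), a)))))  →  cons(cons(b, cons(a, b)), cons(cons(h(a), a), f(h(a), cons(cons(a, b), cons(cons(cons(a, a), cons(h(b), a)), a)))))   [R7 at 1.2.2]
2. cons(cons(b, cons(a, b)), cons(cons(h(a), a), f(h(a), cons(cons(a, b), cons(cons(cons(a, a), cons(h(b), a)), a)))))  →  cons(cons(b, cons(a, b)), cons(cons(b, a), f(h(a), cons(cons(a, b), cons(cons(cons(a, a), cons(h(b), a)), a)))))   [R4 at 2.1.1]
3. cons(cons(b, cons(a, b)), cons(cons(b, a), f(h(a), cons(cons(a, b), cons(cons(cons(a, a), cons(h(b), a)), a)))))  →  cons(cons(b, cons(a, b)), cons(cons(b, a), cons(h(a), b)))   [R1 at 2.2]
4. cons(cons(b, cons(a, b)), cons(cons(b, a), cons(h(a), b)))  →  cons(cons(b, cons(a, b)), cons(cons(b, a), cons(b, b)))   [R4 at 2.2.1]

cons(cons(b, cons(a, b)), cons(cons(b, a), cons(b, b)))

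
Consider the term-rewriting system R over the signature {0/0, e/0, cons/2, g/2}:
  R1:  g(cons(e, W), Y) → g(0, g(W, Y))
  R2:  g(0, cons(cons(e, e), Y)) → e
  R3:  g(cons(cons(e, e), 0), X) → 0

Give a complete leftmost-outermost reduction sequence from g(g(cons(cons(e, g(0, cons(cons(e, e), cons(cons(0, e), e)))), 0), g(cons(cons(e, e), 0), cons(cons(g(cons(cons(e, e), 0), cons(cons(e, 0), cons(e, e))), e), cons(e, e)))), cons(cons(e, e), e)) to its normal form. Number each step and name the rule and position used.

1. g(g(cons(cons(e, g(0, cons(cons(e, e), cons(cons(0, e), e)))), 0), g(cons(cons(e, e), 0), cons(cons(g(cons(cons(e, e), 0), cons(cons(e, 0), cons(e, e))), e), cons(e, e)))), cons(cons(e, e), e))  →  g(g(cons(cons(e, e), 0), g(cons(cons(e, e), 0), cons(cons(g(cons(cons(e, e), 0), cons(cons(e, 0), cons(e, e))), e), cons(e, e)))), cons(cons(e, e), e))   [R2 at 1.1.1.2]
2. g(g(cons(cons(e, e), 0), g(cons(cons(e, e), 0), cons(cons(g(cons(cons(e, e), 0), cons(cons(e, 0), cons(e, e))), e), cons(e, e)))), cons(cons(e, e), e))  →  g(0, cons(cons(e, e), e))   [R3 at 1]
3. g(0, cons(cons(e, e), e))  →  e   [R2 at ε]

e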